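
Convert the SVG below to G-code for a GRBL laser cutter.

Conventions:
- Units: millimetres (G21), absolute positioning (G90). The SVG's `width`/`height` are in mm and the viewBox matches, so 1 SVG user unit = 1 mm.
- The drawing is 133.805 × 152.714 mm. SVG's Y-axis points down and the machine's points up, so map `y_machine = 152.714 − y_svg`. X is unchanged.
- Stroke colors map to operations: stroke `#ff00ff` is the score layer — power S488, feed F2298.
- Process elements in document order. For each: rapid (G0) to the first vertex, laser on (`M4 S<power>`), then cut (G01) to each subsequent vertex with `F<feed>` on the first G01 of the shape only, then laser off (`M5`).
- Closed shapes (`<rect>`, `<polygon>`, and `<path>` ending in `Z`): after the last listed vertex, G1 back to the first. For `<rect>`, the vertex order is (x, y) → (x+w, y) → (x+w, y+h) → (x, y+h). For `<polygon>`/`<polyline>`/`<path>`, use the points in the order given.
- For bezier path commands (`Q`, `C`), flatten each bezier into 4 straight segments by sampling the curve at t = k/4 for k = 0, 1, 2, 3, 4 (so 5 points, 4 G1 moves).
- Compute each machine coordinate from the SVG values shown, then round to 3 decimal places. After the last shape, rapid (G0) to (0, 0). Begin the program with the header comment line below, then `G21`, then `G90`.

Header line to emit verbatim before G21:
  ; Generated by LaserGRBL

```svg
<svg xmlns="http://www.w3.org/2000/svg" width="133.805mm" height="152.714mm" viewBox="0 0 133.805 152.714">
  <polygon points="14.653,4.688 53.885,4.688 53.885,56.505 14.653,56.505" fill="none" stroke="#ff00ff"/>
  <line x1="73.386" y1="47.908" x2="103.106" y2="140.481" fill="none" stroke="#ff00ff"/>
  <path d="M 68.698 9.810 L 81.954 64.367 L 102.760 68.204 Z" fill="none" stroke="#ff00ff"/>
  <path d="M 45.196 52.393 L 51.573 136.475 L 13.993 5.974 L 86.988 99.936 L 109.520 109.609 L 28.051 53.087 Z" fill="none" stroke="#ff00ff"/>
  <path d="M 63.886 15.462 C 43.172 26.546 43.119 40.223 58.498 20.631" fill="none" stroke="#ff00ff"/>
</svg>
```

Since the viewBox matches the mm dimensions, user units are millimetres directly. The only transform is the Y-flip y_m = 152.714 − y_svg.

Shape 1 is a rectangle drawn with `<polygon>`. Its stroke #ff00ff means score at S488, F2298. After flipping Y the toolpath is (14.653,148.026) → (53.885,148.026) → (53.885,96.209) → (14.653,96.209) → (14.653,148.026), returning to the start.

Shape 2 is a line segment drawn with `<line>`. Its stroke #ff00ff means score at S488, F2298. After flipping Y the toolpath is (73.386,104.806) → (103.106,12.233).

Shape 3 is a closed polygon drawn with `<path>`. Its stroke #ff00ff means score at S488, F2298. After flipping Y the toolpath is (68.698,142.904) → (81.954,88.347) → (102.760,84.510) → (68.698,142.904), returning to the start.

Shape 4 is a closed polygon drawn with `<path>`. Its stroke #ff00ff means score at S488, F2298. After flipping Y the toolpath is (45.196,100.321) → (51.573,16.239) → (13.993,146.740) → (86.988,52.778) → (109.520,43.105) → (28.051,99.627) → (45.196,100.321), returning to the start.

Shape 5 is a cubic bezier drawn with `<path>`. Its stroke #ff00ff means score at S488, F2298. After flipping Y the toolpath is (63.886,137.252) → (52.143,129.013) → (47.657,123.164) → (49.939,123.067) → (58.498,132.083).

; Generated by LaserGRBL
G21
G90
G0 X14.653 Y148.026
M4 S488
G01 X53.885 Y148.026 F2298
G01 X53.885 Y96.209
G01 X14.653 Y96.209
G01 X14.653 Y148.026
M5
G0 X73.386 Y104.806
M4 S488
G01 X103.106 Y12.233 F2298
M5
G0 X68.698 Y142.904
M4 S488
G01 X81.954 Y88.347 F2298
G01 X102.760 Y84.510
G01 X68.698 Y142.904
M5
G0 X45.196 Y100.321
M4 S488
G01 X51.573 Y16.239 F2298
G01 X13.993 Y146.740
G01 X86.988 Y52.778
G01 X109.520 Y43.105
G01 X28.051 Y99.627
G01 X45.196 Y100.321
M5
G0 X63.886 Y137.252
M4 S488
G01 X52.143 Y129.013 F2298
G01 X47.657 Y123.164
G01 X49.939 Y123.067
G01 X58.498 Y132.083
M5
G0 X0.000 Y0.000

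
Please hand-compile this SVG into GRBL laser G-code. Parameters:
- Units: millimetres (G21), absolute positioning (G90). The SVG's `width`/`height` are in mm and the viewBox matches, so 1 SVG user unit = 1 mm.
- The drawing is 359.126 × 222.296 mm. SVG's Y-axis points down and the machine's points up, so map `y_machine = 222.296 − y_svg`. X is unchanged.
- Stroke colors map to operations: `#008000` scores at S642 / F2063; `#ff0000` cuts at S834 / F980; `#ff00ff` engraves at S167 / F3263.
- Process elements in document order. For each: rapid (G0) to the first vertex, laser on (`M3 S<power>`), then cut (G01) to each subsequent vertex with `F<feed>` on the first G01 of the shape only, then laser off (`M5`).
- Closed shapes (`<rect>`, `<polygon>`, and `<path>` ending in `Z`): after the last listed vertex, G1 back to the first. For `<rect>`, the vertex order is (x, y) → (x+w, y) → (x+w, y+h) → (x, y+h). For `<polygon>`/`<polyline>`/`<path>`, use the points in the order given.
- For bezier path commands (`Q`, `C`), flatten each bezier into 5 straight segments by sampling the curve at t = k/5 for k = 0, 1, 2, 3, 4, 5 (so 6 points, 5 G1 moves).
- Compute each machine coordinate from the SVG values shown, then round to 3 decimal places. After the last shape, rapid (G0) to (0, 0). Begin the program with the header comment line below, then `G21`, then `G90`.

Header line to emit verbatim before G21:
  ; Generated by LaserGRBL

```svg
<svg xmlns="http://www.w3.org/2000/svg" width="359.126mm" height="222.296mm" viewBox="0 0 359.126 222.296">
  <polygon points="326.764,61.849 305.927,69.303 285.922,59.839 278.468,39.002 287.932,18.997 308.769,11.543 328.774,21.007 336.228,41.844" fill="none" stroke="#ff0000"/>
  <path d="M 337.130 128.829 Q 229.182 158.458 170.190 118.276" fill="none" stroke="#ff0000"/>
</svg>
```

Since the viewBox matches the mm dimensions, user units are millimetres directly. The only transform is the Y-flip y_m = 222.296 − y_svg.

Shape 1 is a regular polygon drawn with `<polygon>`. Its stroke #ff0000 means cut at S834, F980. After flipping Y the toolpath is (326.764,160.447) → (305.927,152.993) → (285.922,162.457) → (278.468,183.294) → (287.932,203.299) → (308.769,210.753) → (328.774,201.289) → (336.228,180.452) → (326.764,160.447), returning to the start.

Shape 2 is a quadratic bezier drawn with `<path>`. Its stroke #ff0000 means cut at S834, F980. After flipping Y the toolpath is (337.130,93.467) → (295.909,84.408) → (258.605,80.934) → (225.217,83.044) → (195.745,90.740) → (170.190,104.020).

; Generated by LaserGRBL
G21
G90
G0 X326.764 Y160.447
M3 S834
G01 X305.927 Y152.993 F980
G01 X285.922 Y162.457
G01 X278.468 Y183.294
G01 X287.932 Y203.299
G01 X308.769 Y210.753
G01 X328.774 Y201.289
G01 X336.228 Y180.452
G01 X326.764 Y160.447
M5
G0 X337.130 Y93.467
M3 S834
G01 X295.909 Y84.408 F980
G01 X258.605 Y80.934
G01 X225.217 Y83.044
G01 X195.745 Y90.740
G01 X170.190 Y104.020
M5
G0 X0.000 Y0.000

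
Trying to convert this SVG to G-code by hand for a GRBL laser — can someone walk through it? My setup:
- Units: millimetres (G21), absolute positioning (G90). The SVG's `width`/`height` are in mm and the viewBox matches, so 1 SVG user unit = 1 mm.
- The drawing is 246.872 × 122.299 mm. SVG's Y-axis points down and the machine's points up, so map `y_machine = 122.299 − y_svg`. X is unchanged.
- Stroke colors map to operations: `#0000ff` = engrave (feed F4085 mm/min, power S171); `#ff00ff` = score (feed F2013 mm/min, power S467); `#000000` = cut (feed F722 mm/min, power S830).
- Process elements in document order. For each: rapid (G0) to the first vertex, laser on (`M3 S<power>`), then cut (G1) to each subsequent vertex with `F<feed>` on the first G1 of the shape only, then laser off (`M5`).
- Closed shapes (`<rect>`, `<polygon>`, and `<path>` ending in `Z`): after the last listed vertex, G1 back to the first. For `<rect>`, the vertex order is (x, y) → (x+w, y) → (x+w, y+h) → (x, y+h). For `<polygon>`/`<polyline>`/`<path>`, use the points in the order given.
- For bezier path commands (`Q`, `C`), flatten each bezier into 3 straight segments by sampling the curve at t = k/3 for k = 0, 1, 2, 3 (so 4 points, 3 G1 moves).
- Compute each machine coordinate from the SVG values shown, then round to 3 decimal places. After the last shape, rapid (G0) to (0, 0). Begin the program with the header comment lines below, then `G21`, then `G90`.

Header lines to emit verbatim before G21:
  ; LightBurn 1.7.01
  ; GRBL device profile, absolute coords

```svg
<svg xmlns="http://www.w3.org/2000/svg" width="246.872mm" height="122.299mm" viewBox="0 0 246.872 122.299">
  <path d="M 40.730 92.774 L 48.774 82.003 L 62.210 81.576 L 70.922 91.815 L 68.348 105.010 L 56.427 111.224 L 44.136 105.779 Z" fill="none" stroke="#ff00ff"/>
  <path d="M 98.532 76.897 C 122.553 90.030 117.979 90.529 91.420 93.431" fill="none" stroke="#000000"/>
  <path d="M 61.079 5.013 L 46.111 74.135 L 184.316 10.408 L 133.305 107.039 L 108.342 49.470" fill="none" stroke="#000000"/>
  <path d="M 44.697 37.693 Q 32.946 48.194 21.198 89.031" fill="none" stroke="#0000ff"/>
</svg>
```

Since the viewBox matches the mm dimensions, user units are millimetres directly. The only transform is the Y-flip y_m = 122.299 − y_svg.

Shape 1 is a regular polygon drawn with `<path>`. Its stroke #ff00ff means score at S467, F2013. After flipping Y the toolpath is (40.730,29.525) → (48.774,40.296) → (62.210,40.723) → (70.922,30.484) → (68.348,17.289) → (56.427,11.075) → (44.136,16.520) → (40.730,29.525), returning to the start.

Shape 2 is a cubic bezier drawn with `<path>`. Its stroke #000000 means cut at S830, F722. After flipping Y the toolpath is (98.532,45.402) → (113.266,35.923) → (110.406,31.526) → (91.420,28.868).

Shape 3 is a open polyline drawn with `<path>`. Its stroke #000000 means cut at S830, F722. After flipping Y the toolpath is (61.079,117.286) → (46.111,48.164) → (184.316,111.891) → (133.305,15.260) → (108.342,72.829).

Shape 4 is a quadratic bezier drawn with `<path>`. Its stroke #0000ff means engrave at S171, F4085. After flipping Y the toolpath is (44.697,84.606) → (36.863,74.235) → (29.030,57.122) → (21.198,33.268).

; LightBurn 1.7.01
; GRBL device profile, absolute coords
G21
G90
G0 X40.730 Y29.525
M3 S467
G1 X48.774 Y40.296 F2013
G1 X62.210 Y40.723
G1 X70.922 Y30.484
G1 X68.348 Y17.289
G1 X56.427 Y11.075
G1 X44.136 Y16.520
G1 X40.730 Y29.525
M5
G0 X98.532 Y45.402
M3 S830
G1 X113.266 Y35.923 F722
G1 X110.406 Y31.526
G1 X91.420 Y28.868
M5
G0 X61.079 Y117.286
M3 S830
G1 X46.111 Y48.164 F722
G1 X184.316 Y111.891
G1 X133.305 Y15.260
G1 X108.342 Y72.829
M5
G0 X44.697 Y84.606
M3 S171
G1 X36.863 Y74.235 F4085
G1 X29.030 Y57.122
G1 X21.198 Y33.268
M5
G0 X0.000 Y0.000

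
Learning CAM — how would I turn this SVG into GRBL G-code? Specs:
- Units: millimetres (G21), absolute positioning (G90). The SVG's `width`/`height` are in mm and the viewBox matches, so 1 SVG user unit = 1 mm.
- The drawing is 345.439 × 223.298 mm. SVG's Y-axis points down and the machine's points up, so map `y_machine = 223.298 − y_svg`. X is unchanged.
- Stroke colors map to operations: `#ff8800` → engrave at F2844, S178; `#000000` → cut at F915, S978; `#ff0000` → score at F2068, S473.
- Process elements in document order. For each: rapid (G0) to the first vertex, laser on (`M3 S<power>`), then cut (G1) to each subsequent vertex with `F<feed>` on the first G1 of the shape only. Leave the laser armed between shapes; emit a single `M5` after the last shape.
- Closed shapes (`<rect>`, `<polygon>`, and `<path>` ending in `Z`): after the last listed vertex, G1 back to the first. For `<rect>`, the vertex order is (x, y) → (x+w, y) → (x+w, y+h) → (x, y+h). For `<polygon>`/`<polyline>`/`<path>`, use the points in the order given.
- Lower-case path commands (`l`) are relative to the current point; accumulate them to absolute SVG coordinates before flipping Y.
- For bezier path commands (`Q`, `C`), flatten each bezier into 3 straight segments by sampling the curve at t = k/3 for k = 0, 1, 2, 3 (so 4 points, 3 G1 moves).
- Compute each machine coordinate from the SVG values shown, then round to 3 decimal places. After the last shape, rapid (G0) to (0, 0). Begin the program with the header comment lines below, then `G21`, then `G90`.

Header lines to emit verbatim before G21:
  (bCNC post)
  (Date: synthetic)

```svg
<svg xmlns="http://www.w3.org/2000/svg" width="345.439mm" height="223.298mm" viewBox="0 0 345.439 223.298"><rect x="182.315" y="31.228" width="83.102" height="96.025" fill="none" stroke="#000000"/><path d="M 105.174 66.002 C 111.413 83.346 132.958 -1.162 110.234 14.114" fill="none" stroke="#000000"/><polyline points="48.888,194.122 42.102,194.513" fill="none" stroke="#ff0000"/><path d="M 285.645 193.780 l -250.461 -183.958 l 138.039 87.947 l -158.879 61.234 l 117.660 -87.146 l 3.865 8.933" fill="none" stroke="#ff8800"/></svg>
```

Since the viewBox matches the mm dimensions, user units are millimetres directly. The only transform is the Y-flip y_m = 223.298 − y_svg.

Shape 1 is a rectangle drawn with `<rect>`. Its stroke #000000 means cut at S978, F915. After flipping Y the toolpath is (182.315,192.070) → (265.417,192.070) → (265.417,96.045) → (182.315,96.045) → (182.315,192.070), returning to the start.

Shape 2 is a cubic bezier drawn with `<path>`. Its stroke #000000 means cut at S978, F915. After flipping Y the toolpath is (105.174,157.296) → (114.309,166.435) → (120.408,198.667) → (110.234,209.184).

Shape 3 is a line segment drawn with `<polyline>`. Its stroke #ff0000 means score at S473, F2068. After flipping Y the toolpath is (48.888,29.176) → (42.102,28.785).

Shape 4 is a open polyline drawn with `<path>`. Its stroke #ff8800 means engrave at S178, F2844. After flipping Y the toolpath is (285.645,29.518) → (35.184,213.476) → (173.223,125.529) → (14.344,64.295) → (132.004,151.441) → (135.869,142.508).

(bCNC post)
(Date: synthetic)
G21
G90
G0 X182.315 Y192.070
M3 S978
G1 X265.417 Y192.070 F915
G1 X265.417 Y96.045
G1 X182.315 Y96.045
G1 X182.315 Y192.070
G0 X105.174 Y157.296
M3 S978
G1 X114.309 Y166.435 F915
G1 X120.408 Y198.667
G1 X110.234 Y209.184
G0 X48.888 Y29.176
M3 S473
G1 X42.102 Y28.785 F2068
G0 X285.645 Y29.518
M3 S178
G1 X35.184 Y213.476 F2844
G1 X173.223 Y125.529
G1 X14.344 Y64.295
G1 X132.004 Y151.441
G1 X135.869 Y142.508
M5
G0 X0.000 Y0.000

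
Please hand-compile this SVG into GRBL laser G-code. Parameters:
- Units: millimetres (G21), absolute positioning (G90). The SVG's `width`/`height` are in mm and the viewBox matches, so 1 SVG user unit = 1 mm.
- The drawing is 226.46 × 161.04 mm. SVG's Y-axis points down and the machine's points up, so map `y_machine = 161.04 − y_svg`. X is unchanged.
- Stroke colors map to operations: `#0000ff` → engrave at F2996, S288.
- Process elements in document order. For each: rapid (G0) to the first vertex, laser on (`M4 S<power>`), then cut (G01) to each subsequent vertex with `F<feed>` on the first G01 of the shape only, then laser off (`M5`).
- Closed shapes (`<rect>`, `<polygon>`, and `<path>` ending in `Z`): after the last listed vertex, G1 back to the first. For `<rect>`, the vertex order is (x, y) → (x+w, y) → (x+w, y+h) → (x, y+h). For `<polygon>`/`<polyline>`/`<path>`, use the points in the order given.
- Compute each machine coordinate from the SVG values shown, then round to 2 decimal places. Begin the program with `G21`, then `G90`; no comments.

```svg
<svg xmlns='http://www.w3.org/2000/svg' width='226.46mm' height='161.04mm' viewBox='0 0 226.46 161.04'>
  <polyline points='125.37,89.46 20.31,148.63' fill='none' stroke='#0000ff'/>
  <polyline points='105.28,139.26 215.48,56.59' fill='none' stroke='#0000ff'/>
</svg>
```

G21
G90
G0 X125.37 Y71.58
M4 S288
G01 X20.31 Y12.41 F2996
M5
G0 X105.28 Y21.78
M4 S288
G01 X215.48 Y104.45 F2996
M5

1 u = 1 mm; y_m = 161.04 − y.

[1] `<polyline>` line segment, #0000ff→engrave S288 F2996: (125.37,71.58) → (20.31,12.41)

[2] `<polyline>` line segment, #0000ff→engrave S288 F2996: (105.28,21.78) → (215.48,104.45)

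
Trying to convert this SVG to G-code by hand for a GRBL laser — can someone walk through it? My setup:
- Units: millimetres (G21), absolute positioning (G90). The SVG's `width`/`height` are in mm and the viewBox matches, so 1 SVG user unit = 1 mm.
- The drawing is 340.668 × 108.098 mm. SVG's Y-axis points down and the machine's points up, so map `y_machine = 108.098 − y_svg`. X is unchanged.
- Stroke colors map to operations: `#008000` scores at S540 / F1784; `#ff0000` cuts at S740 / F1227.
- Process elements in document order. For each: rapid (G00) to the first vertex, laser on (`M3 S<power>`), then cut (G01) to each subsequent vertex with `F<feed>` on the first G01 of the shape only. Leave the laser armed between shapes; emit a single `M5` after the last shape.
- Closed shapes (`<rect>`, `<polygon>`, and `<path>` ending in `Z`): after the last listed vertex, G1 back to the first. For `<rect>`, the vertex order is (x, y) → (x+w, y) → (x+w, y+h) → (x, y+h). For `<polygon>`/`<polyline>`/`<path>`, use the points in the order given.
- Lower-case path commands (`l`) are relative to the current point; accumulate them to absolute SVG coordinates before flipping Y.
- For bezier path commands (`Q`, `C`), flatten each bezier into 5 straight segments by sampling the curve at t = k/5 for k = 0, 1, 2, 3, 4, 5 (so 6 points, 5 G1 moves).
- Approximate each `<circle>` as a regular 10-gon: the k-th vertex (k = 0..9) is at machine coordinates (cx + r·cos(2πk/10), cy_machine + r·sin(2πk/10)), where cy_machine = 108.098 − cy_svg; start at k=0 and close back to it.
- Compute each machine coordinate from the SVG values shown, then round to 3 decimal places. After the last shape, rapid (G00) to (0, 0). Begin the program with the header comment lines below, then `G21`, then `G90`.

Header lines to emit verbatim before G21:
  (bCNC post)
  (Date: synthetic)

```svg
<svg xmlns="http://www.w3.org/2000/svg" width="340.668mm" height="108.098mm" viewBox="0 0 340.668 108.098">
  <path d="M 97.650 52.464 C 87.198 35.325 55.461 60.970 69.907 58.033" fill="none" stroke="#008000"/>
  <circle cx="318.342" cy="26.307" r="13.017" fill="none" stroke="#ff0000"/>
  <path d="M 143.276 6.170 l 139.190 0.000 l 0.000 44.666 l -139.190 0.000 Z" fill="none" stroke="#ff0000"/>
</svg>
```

1 u = 1 mm; y_m = 108.098 − y.

[1] `<path>` cubic bezier, #008000→score S540 F1784: (97.650,55.634) → (89.364,61.354) → (79.209,60.232) → (70.422,55.693) → (66.242,51.162) → (69.907,50.065)

[2] `<circle>` circle, #ff0000→cut S740 F1227: (331.359,81.791) → (328.873,89.442) → (322.364,94.171) → (314.320,94.171) → (307.811,89.442) → (305.325,81.791) → (307.811,74.140) → (314.320,69.411) → (322.364,69.411) → (328.873,74.140) → (331.359,81.791) (closed)

[3] `<path>` rectangle, #ff0000→cut S740 F1227: (143.276,101.928) → (282.466,101.928) → (282.466,57.262) → (143.276,57.262) → (143.276,101.928) (closed)

(bCNC post)
(Date: synthetic)
G21
G90
G00 X97.650 Y55.634
M3 S540
G01 X89.364 Y61.354 F1784
G01 X79.209 Y60.232
G01 X70.422 Y55.693
G01 X66.242 Y51.162
G01 X69.907 Y50.065
G00 X331.359 Y81.791
M3 S740
G01 X328.873 Y89.442 F1227
G01 X322.364 Y94.171
G01 X314.320 Y94.171
G01 X307.811 Y89.442
G01 X305.325 Y81.791
G01 X307.811 Y74.140
G01 X314.320 Y69.411
G01 X322.364 Y69.411
G01 X328.873 Y74.140
G01 X331.359 Y81.791
G00 X143.276 Y101.928
M3 S740
G01 X282.466 Y101.928 F1227
G01 X282.466 Y57.262
G01 X143.276 Y57.262
G01 X143.276 Y101.928
M5
G00 X0.000 Y0.000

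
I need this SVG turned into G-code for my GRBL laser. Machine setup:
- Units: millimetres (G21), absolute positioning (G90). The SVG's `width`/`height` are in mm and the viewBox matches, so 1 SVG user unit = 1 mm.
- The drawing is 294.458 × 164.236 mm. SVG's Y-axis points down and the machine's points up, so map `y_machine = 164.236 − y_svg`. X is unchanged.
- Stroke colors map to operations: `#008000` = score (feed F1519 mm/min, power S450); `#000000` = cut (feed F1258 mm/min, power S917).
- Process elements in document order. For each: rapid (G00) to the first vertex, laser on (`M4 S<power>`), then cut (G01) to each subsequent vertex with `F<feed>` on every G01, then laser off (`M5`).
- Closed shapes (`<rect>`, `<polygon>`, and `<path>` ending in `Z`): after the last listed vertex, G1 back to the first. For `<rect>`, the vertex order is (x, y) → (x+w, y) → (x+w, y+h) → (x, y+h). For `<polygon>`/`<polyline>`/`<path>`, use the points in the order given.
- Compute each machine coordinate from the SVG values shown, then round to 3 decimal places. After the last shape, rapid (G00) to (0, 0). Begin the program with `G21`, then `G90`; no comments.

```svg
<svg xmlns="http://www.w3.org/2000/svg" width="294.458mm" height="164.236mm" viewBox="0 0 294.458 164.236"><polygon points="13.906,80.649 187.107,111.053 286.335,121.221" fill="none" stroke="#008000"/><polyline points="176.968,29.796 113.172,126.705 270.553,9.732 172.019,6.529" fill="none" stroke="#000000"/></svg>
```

G21
G90
G00 X13.906 Y83.587
M4 S450
G01 X187.107 Y53.183 F1519
G01 X286.335 Y43.015 F1519
G01 X13.906 Y83.587 F1519
M5
G00 X176.968 Y134.440
M4 S917
G01 X113.172 Y37.531 F1258
G01 X270.553 Y154.504 F1258
G01 X172.019 Y157.707 F1258
M5
G00 X0.000 Y0.000

1 u = 1 mm; y_m = 164.236 − y.

[1] `<polygon>` closed polygon, #008000→score S450 F1519: (13.906,83.587) → (187.107,53.183) → (286.335,43.015) → (13.906,83.587) (closed)

[2] `<polyline>` open polyline, #000000→cut S917 F1258: (176.968,134.440) → (113.172,37.531) → (270.553,154.504) → (172.019,157.707)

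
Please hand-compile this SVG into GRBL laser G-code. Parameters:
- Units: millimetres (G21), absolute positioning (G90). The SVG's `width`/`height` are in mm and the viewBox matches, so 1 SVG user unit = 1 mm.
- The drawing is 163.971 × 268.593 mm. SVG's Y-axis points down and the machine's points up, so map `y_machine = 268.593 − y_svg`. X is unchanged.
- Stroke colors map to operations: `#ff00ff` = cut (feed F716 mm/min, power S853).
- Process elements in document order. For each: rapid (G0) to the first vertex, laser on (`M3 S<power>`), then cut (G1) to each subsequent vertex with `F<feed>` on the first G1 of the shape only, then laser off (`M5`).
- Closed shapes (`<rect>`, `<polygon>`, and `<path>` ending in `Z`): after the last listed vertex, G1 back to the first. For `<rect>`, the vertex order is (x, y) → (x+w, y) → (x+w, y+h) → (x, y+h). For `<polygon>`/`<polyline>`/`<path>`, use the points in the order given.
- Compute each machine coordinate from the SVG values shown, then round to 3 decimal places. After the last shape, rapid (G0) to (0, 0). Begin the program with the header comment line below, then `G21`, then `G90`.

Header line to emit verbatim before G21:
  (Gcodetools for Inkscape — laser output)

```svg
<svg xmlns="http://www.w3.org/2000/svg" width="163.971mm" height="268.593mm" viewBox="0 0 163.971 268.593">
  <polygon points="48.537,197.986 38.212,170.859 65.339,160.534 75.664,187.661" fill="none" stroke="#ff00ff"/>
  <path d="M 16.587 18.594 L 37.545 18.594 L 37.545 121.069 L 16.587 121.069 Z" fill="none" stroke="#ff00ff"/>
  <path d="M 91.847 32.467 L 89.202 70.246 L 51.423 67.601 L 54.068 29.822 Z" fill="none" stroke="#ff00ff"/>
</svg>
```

(Gcodetools for Inkscape — laser output)
G21
G90
G0 X48.537 Y70.607
M3 S853
G1 X38.212 Y97.734 F716
G1 X65.339 Y108.059
G1 X75.664 Y80.932
G1 X48.537 Y70.607
M5
G0 X16.587 Y249.999
M3 S853
G1 X37.545 Y249.999 F716
G1 X37.545 Y147.524
G1 X16.587 Y147.524
G1 X16.587 Y249.999
M5
G0 X91.847 Y236.126
M3 S853
G1 X89.202 Y198.347 F716
G1 X51.423 Y200.992
G1 X54.068 Y238.771
G1 X91.847 Y236.126
M5
G0 X0.000 Y0.000

Since the viewBox matches the mm dimensions, user units are millimetres directly. The only transform is the Y-flip y_m = 268.593 − y_svg.

Shape 1 is a regular polygon drawn with `<polygon>`. Its stroke #ff00ff means cut at S853, F716. After flipping Y the toolpath is (48.537,70.607) → (38.212,97.734) → (65.339,108.059) → (75.664,80.932) → (48.537,70.607), returning to the start.

Shape 2 is a rectangle drawn with `<path>`. Its stroke #ff00ff means cut at S853, F716. After flipping Y the toolpath is (16.587,249.999) → (37.545,249.999) → (37.545,147.524) → (16.587,147.524) → (16.587,249.999), returning to the start.

Shape 3 is a regular polygon drawn with `<path>`. Its stroke #ff00ff means cut at S853, F716. After flipping Y the toolpath is (91.847,236.126) → (89.202,198.347) → (51.423,200.992) → (54.068,238.771) → (91.847,236.126), returning to the start.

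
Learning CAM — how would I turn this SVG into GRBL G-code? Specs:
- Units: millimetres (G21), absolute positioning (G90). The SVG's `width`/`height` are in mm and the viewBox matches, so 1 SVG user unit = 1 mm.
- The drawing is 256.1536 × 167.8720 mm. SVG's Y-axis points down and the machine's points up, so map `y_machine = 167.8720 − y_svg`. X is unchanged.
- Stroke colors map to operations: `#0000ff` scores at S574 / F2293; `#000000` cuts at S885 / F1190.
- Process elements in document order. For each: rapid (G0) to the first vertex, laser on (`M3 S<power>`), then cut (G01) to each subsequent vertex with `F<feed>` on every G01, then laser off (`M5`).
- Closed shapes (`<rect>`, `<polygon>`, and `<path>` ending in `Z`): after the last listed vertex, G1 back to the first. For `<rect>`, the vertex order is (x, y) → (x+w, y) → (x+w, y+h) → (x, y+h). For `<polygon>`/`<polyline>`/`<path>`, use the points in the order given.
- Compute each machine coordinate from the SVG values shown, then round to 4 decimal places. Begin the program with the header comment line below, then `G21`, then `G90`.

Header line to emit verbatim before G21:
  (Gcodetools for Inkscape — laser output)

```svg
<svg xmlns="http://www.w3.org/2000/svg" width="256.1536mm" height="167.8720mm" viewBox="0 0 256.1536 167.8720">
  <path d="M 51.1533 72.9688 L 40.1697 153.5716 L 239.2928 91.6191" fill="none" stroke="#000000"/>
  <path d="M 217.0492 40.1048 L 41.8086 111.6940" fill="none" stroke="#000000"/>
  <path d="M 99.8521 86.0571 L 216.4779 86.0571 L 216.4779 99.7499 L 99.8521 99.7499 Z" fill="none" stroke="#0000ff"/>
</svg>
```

(Gcodetools for Inkscape — laser output)
G21
G90
G0 X51.1533 Y94.9032
M3 S885
G01 X40.1697 Y14.3004 F1190
G01 X239.2928 Y76.2529 F1190
M5
G0 X217.0492 Y127.7672
M3 S885
G01 X41.8086 Y56.1780 F1190
M5
G0 X99.8521 Y81.8149
M3 S574
G01 X216.4779 Y81.8149 F2293
G01 X216.4779 Y68.1221 F2293
G01 X99.8521 Y68.1221 F2293
G01 X99.8521 Y81.8149 F2293
M5

viewBox `0 0 256.1536 167.8720` with mm width/height → 1 unit = 1 mm. Flip: y_m = 167.8720 − y_svg.

**Shape 1** — `<path>` open polyline, stroke `#000000` → cut (S885, F1190). Machine vertices: (51.1533,94.9032) → (40.1697,14.3004) → (239.2928,76.2529). Open path.

**Shape 2** — `<path>` line segment, stroke `#000000` → cut (S885, F1190). Machine vertices: (217.0492,127.7672) → (41.8086,56.1780). Open path.

**Shape 3** — `<path>` rectangle, stroke `#0000ff` → score (S574, F2293). Machine vertices: (99.8521,81.8149) → (216.4779,81.8149) → (216.4779,68.1221) → (99.8521,68.1221) → (99.8521,81.8149). Closed: final G1 returns to the first vertex.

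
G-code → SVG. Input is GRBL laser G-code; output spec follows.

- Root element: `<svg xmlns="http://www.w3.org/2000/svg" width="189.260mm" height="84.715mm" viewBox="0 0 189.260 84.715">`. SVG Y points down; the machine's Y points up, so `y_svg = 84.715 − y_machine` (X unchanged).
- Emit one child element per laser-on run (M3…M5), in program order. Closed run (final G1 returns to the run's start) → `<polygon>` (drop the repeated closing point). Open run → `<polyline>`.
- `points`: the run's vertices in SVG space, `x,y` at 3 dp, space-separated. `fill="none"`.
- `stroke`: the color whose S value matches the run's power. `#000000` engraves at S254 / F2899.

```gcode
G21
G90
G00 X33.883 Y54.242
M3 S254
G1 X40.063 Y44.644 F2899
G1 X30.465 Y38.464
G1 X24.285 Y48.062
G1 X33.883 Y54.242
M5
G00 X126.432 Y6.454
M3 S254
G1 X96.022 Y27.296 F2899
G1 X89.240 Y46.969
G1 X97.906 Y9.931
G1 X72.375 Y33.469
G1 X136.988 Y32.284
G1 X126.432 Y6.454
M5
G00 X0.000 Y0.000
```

<svg xmlns="http://www.w3.org/2000/svg" width="189.260mm" height="84.715mm" viewBox="0 0 189.260 84.715">
  <polygon points="33.883,30.473 40.063,40.071 30.465,46.251 24.285,36.653" fill="none" stroke="#000000"/>
  <polygon points="126.432,78.261 96.022,57.419 89.240,37.746 97.906,74.784 72.375,51.246 136.988,52.431" fill="none" stroke="#000000"/>
</svg>

Each laser-on run becomes one SVG element. Flip Y back into SVG space with y_svg = 84.715 − y_machine. Every run uses S254, so all elements get stroke `#000000` (engrave).

Run 1: The run returns to its start, so emit a `<polygon>` with points (Y-flipped): 33.883,30.473 40.063,40.071 30.465,46.251 24.285,36.653.

Run 2: The run returns to its start, so emit a `<polygon>` with points (Y-flipped): 126.432,78.261 96.022,57.419 89.240,37.746 97.906,74.784 72.375,51.246 136.988,52.431.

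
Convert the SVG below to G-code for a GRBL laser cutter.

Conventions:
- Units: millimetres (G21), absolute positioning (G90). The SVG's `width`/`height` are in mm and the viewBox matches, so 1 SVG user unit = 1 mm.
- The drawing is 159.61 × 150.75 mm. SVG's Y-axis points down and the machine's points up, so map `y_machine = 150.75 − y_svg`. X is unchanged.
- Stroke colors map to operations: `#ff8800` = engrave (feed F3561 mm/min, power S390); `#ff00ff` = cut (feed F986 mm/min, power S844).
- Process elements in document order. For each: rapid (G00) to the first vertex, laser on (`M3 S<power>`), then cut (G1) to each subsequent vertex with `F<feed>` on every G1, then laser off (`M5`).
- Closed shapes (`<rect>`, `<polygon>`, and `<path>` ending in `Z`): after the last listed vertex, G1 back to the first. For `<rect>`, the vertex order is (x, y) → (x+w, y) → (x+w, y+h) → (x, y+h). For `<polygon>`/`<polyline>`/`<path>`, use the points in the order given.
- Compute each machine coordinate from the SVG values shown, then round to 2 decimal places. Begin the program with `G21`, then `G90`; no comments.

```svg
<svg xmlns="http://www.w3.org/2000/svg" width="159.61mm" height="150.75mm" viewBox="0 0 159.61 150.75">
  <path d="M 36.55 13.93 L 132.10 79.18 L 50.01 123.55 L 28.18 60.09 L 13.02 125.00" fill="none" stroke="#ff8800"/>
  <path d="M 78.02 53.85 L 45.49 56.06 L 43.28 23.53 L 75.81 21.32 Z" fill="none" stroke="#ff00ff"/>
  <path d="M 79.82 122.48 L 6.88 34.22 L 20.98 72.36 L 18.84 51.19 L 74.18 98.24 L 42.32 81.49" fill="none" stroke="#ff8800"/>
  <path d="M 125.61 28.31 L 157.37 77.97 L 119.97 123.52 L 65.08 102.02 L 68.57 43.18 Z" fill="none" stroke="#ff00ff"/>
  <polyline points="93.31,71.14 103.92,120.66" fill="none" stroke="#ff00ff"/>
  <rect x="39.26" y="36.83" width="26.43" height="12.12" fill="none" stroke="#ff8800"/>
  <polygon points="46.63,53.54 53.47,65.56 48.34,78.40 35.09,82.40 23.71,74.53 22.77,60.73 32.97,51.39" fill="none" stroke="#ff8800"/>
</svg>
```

1 u = 1 mm; y_m = 150.75 − y.

[1] `<path>` open polyline, #ff8800→engrave S390 F3561: (36.55,136.82) → (132.10,71.57) → (50.01,27.20) → (28.18,90.66) → (13.02,25.75)

[2] `<path>` regular polygon, #ff00ff→cut S844 F986: (78.02,96.90) → (45.49,94.69) → (43.28,127.22) → (75.81,129.43) → (78.02,96.90) (closed)

[3] `<path>` open polyline, #ff8800→engrave S390 F3561: (79.82,28.27) → (6.88,116.53) → (20.98,78.39) → (18.84,99.56) → (74.18,52.51) → (42.32,69.26)

[4] `<path>` regular polygon, #ff00ff→cut S844 F986: (125.61,122.44) → (157.37,72.78) → (119.97,27.23) → (65.08,48.73) → (68.57,107.57) → (125.61,122.44) (closed)

[5] `<polyline>` line segment, #ff00ff→cut S844 F986: (93.31,79.61) → (103.92,30.09)

[6] `<rect>` rectangle, #ff8800→engrave S390 F3561: (39.26,113.92) → (65.69,113.92) → (65.69,101.80) → (39.26,101.80) → (39.26,113.92) (closed)

[7] `<polygon>` regular polygon, #ff8800→engrave S390 F3561: (46.63,97.21) → (53.47,85.19) → (48.34,72.35) → (35.09,68.35) → (23.71,76.22) → (22.77,90.02) → (32.97,99.36) → (46.63,97.21) (closed)

G21
G90
G00 X36.55 Y136.82
M3 S390
G1 X132.10 Y71.57 F3561
G1 X50.01 Y27.20 F3561
G1 X28.18 Y90.66 F3561
G1 X13.02 Y25.75 F3561
M5
G00 X78.02 Y96.90
M3 S844
G1 X45.49 Y94.69 F986
G1 X43.28 Y127.22 F986
G1 X75.81 Y129.43 F986
G1 X78.02 Y96.90 F986
M5
G00 X79.82 Y28.27
M3 S390
G1 X6.88 Y116.53 F3561
G1 X20.98 Y78.39 F3561
G1 X18.84 Y99.56 F3561
G1 X74.18 Y52.51 F3561
G1 X42.32 Y69.26 F3561
M5
G00 X125.61 Y122.44
M3 S844
G1 X157.37 Y72.78 F986
G1 X119.97 Y27.23 F986
G1 X65.08 Y48.73 F986
G1 X68.57 Y107.57 F986
G1 X125.61 Y122.44 F986
M5
G00 X93.31 Y79.61
M3 S844
G1 X103.92 Y30.09 F986
M5
G00 X39.26 Y113.92
M3 S390
G1 X65.69 Y113.92 F3561
G1 X65.69 Y101.80 F3561
G1 X39.26 Y101.80 F3561
G1 X39.26 Y113.92 F3561
M5
G00 X46.63 Y97.21
M3 S390
G1 X53.47 Y85.19 F3561
G1 X48.34 Y72.35 F3561
G1 X35.09 Y68.35 F3561
G1 X23.71 Y76.22 F3561
G1 X22.77 Y90.02 F3561
G1 X32.97 Y99.36 F3561
G1 X46.63 Y97.21 F3561
M5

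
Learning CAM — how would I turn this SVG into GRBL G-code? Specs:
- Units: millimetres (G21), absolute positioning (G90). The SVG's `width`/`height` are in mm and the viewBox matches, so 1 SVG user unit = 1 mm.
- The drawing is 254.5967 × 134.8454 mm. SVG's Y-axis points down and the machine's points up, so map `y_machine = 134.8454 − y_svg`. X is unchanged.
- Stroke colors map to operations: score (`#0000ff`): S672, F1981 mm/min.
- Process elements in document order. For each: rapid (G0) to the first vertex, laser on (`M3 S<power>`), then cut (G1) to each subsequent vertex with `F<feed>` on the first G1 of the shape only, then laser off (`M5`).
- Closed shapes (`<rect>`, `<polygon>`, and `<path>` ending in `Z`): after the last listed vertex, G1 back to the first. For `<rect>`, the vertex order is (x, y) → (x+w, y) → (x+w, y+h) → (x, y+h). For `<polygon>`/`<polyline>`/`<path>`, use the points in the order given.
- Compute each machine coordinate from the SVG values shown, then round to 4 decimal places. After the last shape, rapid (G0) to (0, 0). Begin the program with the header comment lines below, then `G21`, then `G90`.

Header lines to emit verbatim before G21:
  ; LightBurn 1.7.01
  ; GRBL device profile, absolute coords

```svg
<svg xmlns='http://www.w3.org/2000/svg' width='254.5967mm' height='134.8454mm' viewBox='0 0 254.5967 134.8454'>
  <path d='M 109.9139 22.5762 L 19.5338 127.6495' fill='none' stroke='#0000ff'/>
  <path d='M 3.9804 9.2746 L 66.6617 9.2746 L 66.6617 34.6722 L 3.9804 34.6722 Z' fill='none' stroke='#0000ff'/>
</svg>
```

1 u = 1 mm; y_m = 134.8454 − y.

[1] `<path>` line segment, #0000ff→score S672 F1981: (109.9139,112.2692) → (19.5338,7.1959)

[2] `<path>` rectangle, #0000ff→score S672 F1981: (3.9804,125.5708) → (66.6617,125.5708) → (66.6617,100.1732) → (3.9804,100.1732) → (3.9804,125.5708) (closed)

; LightBurn 1.7.01
; GRBL device profile, absolute coords
G21
G90
G0 X109.9139 Y112.2692
M3 S672
G1 X19.5338 Y7.1959 F1981
M5
G0 X3.9804 Y125.5708
M3 S672
G1 X66.6617 Y125.5708 F1981
G1 X66.6617 Y100.1732
G1 X3.9804 Y100.1732
G1 X3.9804 Y125.5708
M5
G0 X0.0000 Y0.0000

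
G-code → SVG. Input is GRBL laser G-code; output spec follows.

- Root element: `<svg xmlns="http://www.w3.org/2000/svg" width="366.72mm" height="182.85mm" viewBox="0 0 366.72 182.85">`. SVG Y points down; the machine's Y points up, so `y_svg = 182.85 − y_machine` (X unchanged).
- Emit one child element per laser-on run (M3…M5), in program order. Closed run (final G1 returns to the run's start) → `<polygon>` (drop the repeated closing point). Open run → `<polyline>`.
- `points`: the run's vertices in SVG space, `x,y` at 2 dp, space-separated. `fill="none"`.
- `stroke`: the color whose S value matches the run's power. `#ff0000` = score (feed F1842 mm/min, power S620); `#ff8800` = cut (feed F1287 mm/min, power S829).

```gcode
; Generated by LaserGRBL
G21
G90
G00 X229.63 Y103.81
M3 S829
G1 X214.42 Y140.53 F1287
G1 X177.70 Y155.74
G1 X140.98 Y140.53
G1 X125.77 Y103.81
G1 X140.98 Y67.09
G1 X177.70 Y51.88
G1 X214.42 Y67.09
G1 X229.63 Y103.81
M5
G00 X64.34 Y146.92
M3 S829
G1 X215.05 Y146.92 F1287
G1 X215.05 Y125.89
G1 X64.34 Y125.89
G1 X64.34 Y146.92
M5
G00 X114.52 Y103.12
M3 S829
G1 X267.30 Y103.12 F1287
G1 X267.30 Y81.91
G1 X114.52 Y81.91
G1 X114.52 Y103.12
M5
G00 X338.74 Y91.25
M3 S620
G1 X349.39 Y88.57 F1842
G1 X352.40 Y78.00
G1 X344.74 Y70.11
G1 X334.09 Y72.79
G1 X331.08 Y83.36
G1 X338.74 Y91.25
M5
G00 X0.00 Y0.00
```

Each laser-on run becomes one SVG element. Flip Y back into SVG space with y_svg = 182.85 − y_machine.

Run 1: the run's S829 means `#ff8800` (cut). The run returns to its start, so emit a `<polygon>` with points (Y-flipped): 229.63,79.04 214.42,42.32 177.70,27.11 140.98,42.32 125.77,79.04 140.98,115.76 177.70,130.97 214.42,115.76.

Run 2: S829 ⇒ cut layer `#ff8800`. The run returns to its start, so emit a `<polygon>` with points (Y-flipped): 64.34,35.93 215.05,35.93 215.05,56.96 64.34,56.96.

Run 3: the run's S829 means `#ff8800` (cut). The run returns to its start, so emit a `<polygon>` with points (Y-flipped): 114.52,79.73 267.30,79.73 267.30,100.94 114.52,100.94.

Run 4: the run's S620 means `#ff0000` (score). The run returns to its start, so emit a `<polygon>` with points (Y-flipped): 338.74,91.60 349.39,94.28 352.40,104.85 344.74,112.74 334.09,110.06 331.08,99.49.

<svg xmlns="http://www.w3.org/2000/svg" width="366.72mm" height="182.85mm" viewBox="0 0 366.72 182.85">
  <polygon points="229.63,79.04 214.42,42.32 177.70,27.11 140.98,42.32 125.77,79.04 140.98,115.76 177.70,130.97 214.42,115.76" fill="none" stroke="#ff8800"/>
  <polygon points="64.34,35.93 215.05,35.93 215.05,56.96 64.34,56.96" fill="none" stroke="#ff8800"/>
  <polygon points="114.52,79.73 267.30,79.73 267.30,100.94 114.52,100.94" fill="none" stroke="#ff8800"/>
  <polygon points="338.74,91.60 349.39,94.28 352.40,104.85 344.74,112.74 334.09,110.06 331.08,99.49" fill="none" stroke="#ff0000"/>
</svg>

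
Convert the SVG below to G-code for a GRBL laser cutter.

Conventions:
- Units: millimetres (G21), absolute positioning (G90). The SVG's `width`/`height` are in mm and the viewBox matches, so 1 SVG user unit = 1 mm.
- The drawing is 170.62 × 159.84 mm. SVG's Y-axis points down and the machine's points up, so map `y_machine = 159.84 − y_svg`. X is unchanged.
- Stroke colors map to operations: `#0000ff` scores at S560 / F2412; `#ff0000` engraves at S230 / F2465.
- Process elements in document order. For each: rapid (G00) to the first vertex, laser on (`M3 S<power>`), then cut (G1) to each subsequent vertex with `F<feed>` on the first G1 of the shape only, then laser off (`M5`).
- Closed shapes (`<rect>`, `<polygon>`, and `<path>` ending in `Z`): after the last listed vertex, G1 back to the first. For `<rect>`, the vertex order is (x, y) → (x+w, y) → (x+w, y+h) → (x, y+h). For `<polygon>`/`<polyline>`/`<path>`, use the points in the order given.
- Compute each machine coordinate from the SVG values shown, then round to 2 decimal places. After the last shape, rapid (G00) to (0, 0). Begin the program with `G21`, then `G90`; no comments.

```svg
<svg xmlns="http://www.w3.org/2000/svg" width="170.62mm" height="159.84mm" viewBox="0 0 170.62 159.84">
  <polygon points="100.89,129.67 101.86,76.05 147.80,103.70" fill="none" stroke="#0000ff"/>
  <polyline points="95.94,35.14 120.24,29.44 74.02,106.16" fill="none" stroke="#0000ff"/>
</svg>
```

viewBox `0 0 170.62 159.84` with mm width/height → 1 unit = 1 mm. Flip: y_m = 159.84 − y_svg.

**Shape 1** — `<polygon>` regular polygon, stroke `#0000ff` → score (S560, F2412). Machine vertices: (100.89,30.17) → (101.86,83.79) → (147.80,56.14) → (100.89,30.17). Closed: final G1 returns to the first vertex.

**Shape 2** — `<polyline>` open polyline, stroke `#0000ff` → score (S560, F2412). Machine vertices: (95.94,124.70) → (120.24,130.40) → (74.02,53.68). Open path.

G21
G90
G00 X100.89 Y30.17
M3 S560
G1 X101.86 Y83.79 F2412
G1 X147.80 Y56.14
G1 X100.89 Y30.17
M5
G00 X95.94 Y124.70
M3 S560
G1 X120.24 Y130.40 F2412
G1 X74.02 Y53.68
M5
G00 X0.00 Y0.00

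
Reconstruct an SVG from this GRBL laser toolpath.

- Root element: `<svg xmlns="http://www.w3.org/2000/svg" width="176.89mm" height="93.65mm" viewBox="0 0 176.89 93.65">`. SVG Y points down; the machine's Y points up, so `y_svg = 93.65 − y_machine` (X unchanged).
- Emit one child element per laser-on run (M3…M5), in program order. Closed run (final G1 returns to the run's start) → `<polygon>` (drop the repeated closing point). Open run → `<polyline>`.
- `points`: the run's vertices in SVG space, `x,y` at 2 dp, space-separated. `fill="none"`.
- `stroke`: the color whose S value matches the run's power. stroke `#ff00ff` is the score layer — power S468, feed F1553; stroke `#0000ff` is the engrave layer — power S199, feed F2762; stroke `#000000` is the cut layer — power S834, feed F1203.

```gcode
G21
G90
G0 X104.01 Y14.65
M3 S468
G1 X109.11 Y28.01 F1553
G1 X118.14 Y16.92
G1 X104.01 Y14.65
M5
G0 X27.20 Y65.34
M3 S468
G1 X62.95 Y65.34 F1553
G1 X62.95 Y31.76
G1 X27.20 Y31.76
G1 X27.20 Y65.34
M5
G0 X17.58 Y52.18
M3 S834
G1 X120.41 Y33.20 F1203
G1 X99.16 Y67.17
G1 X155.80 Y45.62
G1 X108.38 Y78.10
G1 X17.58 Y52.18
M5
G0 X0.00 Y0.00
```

<svg xmlns="http://www.w3.org/2000/svg" width="176.89mm" height="93.65mm" viewBox="0 0 176.89 93.65">
  <polygon points="104.01,79.00 109.11,65.64 118.14,76.73" fill="none" stroke="#ff00ff"/>
  <polygon points="27.20,28.31 62.95,28.31 62.95,61.89 27.20,61.89" fill="none" stroke="#ff00ff"/>
  <polygon points="17.58,41.47 120.41,60.45 99.16,26.48 155.80,48.03 108.38,15.55" fill="none" stroke="#000000"/>
</svg>

Each laser-on run becomes one SVG element. Flip Y back into SVG space with y_svg = 93.65 − y_machine.

Run 1: power S468 maps to stroke `#ff00ff` (score). The run returns to its start, so emit a `<polygon>` with points (Y-flipped): 104.01,79.00 109.11,65.64 118.14,76.73.

Run 2: power S468 maps to stroke `#ff00ff` (score). The run returns to its start, so emit a `<polygon>` with points (Y-flipped): 27.20,28.31 62.95,28.31 62.95,61.89 27.20,61.89.

Run 3: power S834 maps to stroke `#000000` (cut). The run returns to its start, so emit a `<polygon>` with points (Y-flipped): 17.58,41.47 120.41,60.45 99.16,26.48 155.80,48.03 108.38,15.55.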